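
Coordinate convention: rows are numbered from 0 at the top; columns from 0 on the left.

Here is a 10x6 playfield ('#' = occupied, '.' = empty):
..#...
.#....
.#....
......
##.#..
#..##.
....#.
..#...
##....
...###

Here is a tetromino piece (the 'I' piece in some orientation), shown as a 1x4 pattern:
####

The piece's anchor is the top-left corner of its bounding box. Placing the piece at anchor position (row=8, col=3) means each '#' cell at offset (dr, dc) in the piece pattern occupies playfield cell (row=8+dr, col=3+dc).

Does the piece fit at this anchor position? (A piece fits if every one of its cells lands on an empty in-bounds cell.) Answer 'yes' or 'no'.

Check each piece cell at anchor (8, 3):
  offset (0,0) -> (8,3): empty -> OK
  offset (0,1) -> (8,4): empty -> OK
  offset (0,2) -> (8,5): empty -> OK
  offset (0,3) -> (8,6): out of bounds -> FAIL
All cells valid: no

Answer: no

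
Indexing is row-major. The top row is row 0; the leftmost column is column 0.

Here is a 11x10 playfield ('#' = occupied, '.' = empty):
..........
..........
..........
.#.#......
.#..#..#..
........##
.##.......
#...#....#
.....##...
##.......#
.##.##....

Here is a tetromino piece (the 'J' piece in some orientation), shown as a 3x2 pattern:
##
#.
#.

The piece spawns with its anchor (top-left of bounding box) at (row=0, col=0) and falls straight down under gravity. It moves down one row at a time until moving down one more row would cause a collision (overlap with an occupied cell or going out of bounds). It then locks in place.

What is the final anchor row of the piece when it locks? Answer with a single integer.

Answer: 2

Derivation:
Spawn at (row=0, col=0). Try each row:
  row 0: fits
  row 1: fits
  row 2: fits
  row 3: blocked -> lock at row 2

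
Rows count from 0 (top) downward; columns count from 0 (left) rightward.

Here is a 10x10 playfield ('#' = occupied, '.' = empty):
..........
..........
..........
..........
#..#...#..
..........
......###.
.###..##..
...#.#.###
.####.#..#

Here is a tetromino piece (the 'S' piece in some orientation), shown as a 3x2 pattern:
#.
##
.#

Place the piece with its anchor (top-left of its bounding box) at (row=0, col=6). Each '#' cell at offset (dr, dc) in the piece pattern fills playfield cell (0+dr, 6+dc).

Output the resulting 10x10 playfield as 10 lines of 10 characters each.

Answer: ......#...
......##..
.......#..
..........
#..#...#..
..........
......###.
.###..##..
...#.#.###
.####.#..#

Derivation:
Fill (0+0,6+0) = (0,6)
Fill (0+1,6+0) = (1,6)
Fill (0+1,6+1) = (1,7)
Fill (0+2,6+1) = (2,7)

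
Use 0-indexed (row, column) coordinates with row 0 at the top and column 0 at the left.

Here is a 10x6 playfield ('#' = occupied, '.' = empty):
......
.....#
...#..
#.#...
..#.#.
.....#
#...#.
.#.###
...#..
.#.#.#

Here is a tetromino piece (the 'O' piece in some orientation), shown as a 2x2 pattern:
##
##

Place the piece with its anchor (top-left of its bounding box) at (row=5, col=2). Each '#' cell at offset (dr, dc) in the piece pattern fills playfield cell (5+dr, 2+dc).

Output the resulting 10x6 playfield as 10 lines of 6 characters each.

Fill (5+0,2+0) = (5,2)
Fill (5+0,2+1) = (5,3)
Fill (5+1,2+0) = (6,2)
Fill (5+1,2+1) = (6,3)

Answer: ......
.....#
...#..
#.#...
..#.#.
..##.#
#.###.
.#.###
...#..
.#.#.#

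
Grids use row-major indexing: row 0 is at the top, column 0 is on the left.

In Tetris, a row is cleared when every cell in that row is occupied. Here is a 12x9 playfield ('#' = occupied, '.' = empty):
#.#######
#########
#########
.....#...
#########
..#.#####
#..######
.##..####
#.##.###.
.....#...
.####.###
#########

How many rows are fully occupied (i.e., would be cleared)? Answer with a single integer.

Check each row:
  row 0: 1 empty cell -> not full
  row 1: 0 empty cells -> FULL (clear)
  row 2: 0 empty cells -> FULL (clear)
  row 3: 8 empty cells -> not full
  row 4: 0 empty cells -> FULL (clear)
  row 5: 3 empty cells -> not full
  row 6: 2 empty cells -> not full
  row 7: 3 empty cells -> not full
  row 8: 3 empty cells -> not full
  row 9: 8 empty cells -> not full
  row 10: 2 empty cells -> not full
  row 11: 0 empty cells -> FULL (clear)
Total rows cleared: 4

Answer: 4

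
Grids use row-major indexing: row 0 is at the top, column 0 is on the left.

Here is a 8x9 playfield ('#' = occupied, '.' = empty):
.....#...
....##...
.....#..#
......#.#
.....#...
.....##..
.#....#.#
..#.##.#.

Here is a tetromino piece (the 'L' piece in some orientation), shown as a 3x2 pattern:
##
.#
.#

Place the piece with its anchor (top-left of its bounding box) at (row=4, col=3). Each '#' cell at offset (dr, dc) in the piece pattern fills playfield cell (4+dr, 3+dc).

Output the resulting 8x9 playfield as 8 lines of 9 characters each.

Answer: .....#...
....##...
.....#..#
......#.#
...###...
....###..
.#..#.#.#
..#.##.#.

Derivation:
Fill (4+0,3+0) = (4,3)
Fill (4+0,3+1) = (4,4)
Fill (4+1,3+1) = (5,4)
Fill (4+2,3+1) = (6,4)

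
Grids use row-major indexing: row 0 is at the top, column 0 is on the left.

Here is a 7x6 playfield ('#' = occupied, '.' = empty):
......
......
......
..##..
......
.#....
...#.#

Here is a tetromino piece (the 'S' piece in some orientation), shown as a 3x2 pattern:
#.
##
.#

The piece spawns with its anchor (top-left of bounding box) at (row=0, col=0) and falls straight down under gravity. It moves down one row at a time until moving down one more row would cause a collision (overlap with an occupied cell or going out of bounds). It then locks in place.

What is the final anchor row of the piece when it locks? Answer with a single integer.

Answer: 2

Derivation:
Spawn at (row=0, col=0). Try each row:
  row 0: fits
  row 1: fits
  row 2: fits
  row 3: blocked -> lock at row 2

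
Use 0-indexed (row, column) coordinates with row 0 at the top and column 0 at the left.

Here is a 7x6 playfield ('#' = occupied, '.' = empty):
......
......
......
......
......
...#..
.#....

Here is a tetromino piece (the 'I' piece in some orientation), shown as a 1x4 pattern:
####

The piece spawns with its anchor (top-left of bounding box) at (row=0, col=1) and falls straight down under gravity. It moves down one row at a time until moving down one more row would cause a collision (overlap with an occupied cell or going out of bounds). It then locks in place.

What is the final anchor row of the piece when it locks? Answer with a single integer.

Answer: 4

Derivation:
Spawn at (row=0, col=1). Try each row:
  row 0: fits
  row 1: fits
  row 2: fits
  row 3: fits
  row 4: fits
  row 5: blocked -> lock at row 4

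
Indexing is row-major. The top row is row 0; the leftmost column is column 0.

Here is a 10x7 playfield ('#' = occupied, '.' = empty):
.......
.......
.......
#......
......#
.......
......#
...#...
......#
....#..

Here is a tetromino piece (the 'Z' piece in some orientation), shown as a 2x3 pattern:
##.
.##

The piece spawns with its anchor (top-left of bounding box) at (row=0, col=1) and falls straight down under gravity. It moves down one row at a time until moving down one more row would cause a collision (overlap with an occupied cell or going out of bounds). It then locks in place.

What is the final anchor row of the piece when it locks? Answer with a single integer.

Spawn at (row=0, col=1). Try each row:
  row 0: fits
  row 1: fits
  row 2: fits
  row 3: fits
  row 4: fits
  row 5: fits
  row 6: blocked -> lock at row 5

Answer: 5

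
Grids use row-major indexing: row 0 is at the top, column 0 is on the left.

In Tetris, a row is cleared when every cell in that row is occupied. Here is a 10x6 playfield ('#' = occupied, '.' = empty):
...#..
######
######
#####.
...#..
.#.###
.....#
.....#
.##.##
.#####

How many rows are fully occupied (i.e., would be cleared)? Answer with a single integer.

Answer: 2

Derivation:
Check each row:
  row 0: 5 empty cells -> not full
  row 1: 0 empty cells -> FULL (clear)
  row 2: 0 empty cells -> FULL (clear)
  row 3: 1 empty cell -> not full
  row 4: 5 empty cells -> not full
  row 5: 2 empty cells -> not full
  row 6: 5 empty cells -> not full
  row 7: 5 empty cells -> not full
  row 8: 2 empty cells -> not full
  row 9: 1 empty cell -> not full
Total rows cleared: 2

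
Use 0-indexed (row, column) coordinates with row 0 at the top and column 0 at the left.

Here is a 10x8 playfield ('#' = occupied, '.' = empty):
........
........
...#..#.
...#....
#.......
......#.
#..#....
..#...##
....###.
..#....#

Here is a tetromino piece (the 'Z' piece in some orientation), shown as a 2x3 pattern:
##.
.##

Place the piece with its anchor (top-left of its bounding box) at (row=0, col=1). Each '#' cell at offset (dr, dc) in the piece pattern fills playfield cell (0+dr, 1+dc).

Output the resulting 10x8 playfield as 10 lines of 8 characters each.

Answer: .##.....
..##....
...#..#.
...#....
#.......
......#.
#..#....
..#...##
....###.
..#....#

Derivation:
Fill (0+0,1+0) = (0,1)
Fill (0+0,1+1) = (0,2)
Fill (0+1,1+1) = (1,2)
Fill (0+1,1+2) = (1,3)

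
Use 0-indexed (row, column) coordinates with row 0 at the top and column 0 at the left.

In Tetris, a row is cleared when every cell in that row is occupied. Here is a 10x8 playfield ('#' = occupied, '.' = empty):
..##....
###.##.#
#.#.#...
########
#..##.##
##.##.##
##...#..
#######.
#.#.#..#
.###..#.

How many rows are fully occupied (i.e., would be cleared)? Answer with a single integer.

Answer: 1

Derivation:
Check each row:
  row 0: 6 empty cells -> not full
  row 1: 2 empty cells -> not full
  row 2: 5 empty cells -> not full
  row 3: 0 empty cells -> FULL (clear)
  row 4: 3 empty cells -> not full
  row 5: 2 empty cells -> not full
  row 6: 5 empty cells -> not full
  row 7: 1 empty cell -> not full
  row 8: 4 empty cells -> not full
  row 9: 4 empty cells -> not full
Total rows cleared: 1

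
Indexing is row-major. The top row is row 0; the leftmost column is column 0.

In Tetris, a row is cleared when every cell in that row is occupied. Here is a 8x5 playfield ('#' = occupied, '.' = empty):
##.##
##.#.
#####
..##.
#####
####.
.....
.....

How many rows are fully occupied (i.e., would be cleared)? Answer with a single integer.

Answer: 2

Derivation:
Check each row:
  row 0: 1 empty cell -> not full
  row 1: 2 empty cells -> not full
  row 2: 0 empty cells -> FULL (clear)
  row 3: 3 empty cells -> not full
  row 4: 0 empty cells -> FULL (clear)
  row 5: 1 empty cell -> not full
  row 6: 5 empty cells -> not full
  row 7: 5 empty cells -> not full
Total rows cleared: 2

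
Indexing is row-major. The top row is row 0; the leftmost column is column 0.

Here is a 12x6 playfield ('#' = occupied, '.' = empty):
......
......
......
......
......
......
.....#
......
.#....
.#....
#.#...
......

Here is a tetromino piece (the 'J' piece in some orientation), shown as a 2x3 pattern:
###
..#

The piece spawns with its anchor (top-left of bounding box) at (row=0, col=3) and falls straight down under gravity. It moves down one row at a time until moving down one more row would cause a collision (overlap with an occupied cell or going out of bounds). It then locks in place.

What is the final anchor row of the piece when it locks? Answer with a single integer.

Spawn at (row=0, col=3). Try each row:
  row 0: fits
  row 1: fits
  row 2: fits
  row 3: fits
  row 4: fits
  row 5: blocked -> lock at row 4

Answer: 4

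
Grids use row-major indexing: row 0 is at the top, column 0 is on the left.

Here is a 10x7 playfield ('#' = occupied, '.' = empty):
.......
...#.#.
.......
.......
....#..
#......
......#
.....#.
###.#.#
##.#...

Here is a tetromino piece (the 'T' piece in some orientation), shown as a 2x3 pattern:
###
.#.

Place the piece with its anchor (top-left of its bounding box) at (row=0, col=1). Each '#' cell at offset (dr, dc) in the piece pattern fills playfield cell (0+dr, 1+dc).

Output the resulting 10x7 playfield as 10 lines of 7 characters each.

Fill (0+0,1+0) = (0,1)
Fill (0+0,1+1) = (0,2)
Fill (0+0,1+2) = (0,3)
Fill (0+1,1+1) = (1,2)

Answer: .###...
..##.#.
.......
.......
....#..
#......
......#
.....#.
###.#.#
##.#...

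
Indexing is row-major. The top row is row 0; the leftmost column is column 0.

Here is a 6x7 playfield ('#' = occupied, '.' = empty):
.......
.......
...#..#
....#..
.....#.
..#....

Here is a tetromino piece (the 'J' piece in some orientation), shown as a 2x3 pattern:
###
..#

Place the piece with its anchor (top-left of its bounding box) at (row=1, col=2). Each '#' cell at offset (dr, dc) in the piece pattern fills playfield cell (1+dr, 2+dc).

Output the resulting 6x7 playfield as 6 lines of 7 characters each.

Answer: .......
..###..
...##.#
....#..
.....#.
..#....

Derivation:
Fill (1+0,2+0) = (1,2)
Fill (1+0,2+1) = (1,3)
Fill (1+0,2+2) = (1,4)
Fill (1+1,2+2) = (2,4)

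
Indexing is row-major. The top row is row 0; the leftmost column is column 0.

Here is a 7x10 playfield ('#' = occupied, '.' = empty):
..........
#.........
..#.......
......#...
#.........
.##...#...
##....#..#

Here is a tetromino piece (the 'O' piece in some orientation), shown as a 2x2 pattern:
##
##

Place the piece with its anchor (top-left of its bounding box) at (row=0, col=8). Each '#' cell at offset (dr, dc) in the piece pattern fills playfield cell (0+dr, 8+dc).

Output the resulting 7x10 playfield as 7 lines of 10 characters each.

Fill (0+0,8+0) = (0,8)
Fill (0+0,8+1) = (0,9)
Fill (0+1,8+0) = (1,8)
Fill (0+1,8+1) = (1,9)

Answer: ........##
#.......##
..#.......
......#...
#.........
.##...#...
##....#..#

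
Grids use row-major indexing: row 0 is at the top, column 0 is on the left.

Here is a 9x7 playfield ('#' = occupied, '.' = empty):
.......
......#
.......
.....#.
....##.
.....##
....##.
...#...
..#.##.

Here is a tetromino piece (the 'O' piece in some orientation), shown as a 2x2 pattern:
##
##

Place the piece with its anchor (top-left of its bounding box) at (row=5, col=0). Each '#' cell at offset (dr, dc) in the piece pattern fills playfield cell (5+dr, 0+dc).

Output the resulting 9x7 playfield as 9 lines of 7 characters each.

Fill (5+0,0+0) = (5,0)
Fill (5+0,0+1) = (5,1)
Fill (5+1,0+0) = (6,0)
Fill (5+1,0+1) = (6,1)

Answer: .......
......#
.......
.....#.
....##.
##...##
##..##.
...#...
..#.##.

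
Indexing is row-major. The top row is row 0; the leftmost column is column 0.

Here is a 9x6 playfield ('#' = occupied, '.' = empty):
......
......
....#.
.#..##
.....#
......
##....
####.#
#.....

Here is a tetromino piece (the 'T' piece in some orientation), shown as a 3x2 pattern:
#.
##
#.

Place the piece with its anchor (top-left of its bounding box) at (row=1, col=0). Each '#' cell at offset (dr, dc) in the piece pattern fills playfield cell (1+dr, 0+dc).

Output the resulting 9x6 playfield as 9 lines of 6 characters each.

Fill (1+0,0+0) = (1,0)
Fill (1+1,0+0) = (2,0)
Fill (1+1,0+1) = (2,1)
Fill (1+2,0+0) = (3,0)

Answer: ......
#.....
##..#.
##..##
.....#
......
##....
####.#
#.....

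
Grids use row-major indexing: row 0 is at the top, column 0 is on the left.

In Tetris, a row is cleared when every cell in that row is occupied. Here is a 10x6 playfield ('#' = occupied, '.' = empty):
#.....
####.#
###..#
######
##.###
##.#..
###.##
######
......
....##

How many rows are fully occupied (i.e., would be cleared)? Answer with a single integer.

Answer: 2

Derivation:
Check each row:
  row 0: 5 empty cells -> not full
  row 1: 1 empty cell -> not full
  row 2: 2 empty cells -> not full
  row 3: 0 empty cells -> FULL (clear)
  row 4: 1 empty cell -> not full
  row 5: 3 empty cells -> not full
  row 6: 1 empty cell -> not full
  row 7: 0 empty cells -> FULL (clear)
  row 8: 6 empty cells -> not full
  row 9: 4 empty cells -> not full
Total rows cleared: 2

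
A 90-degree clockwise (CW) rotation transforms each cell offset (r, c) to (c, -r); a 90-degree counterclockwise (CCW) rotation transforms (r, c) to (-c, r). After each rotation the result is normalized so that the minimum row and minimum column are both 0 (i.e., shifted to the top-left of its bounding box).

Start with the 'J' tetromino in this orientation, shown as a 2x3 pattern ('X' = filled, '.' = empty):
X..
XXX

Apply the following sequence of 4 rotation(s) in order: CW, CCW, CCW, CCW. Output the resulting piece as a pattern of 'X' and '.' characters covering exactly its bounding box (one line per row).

Answer: XXX
..X

Derivation:
Start:
X..
XXX
After rotation 1 (CW):
XX
X.
X.
After rotation 2 (CCW):
X..
XXX
After rotation 3 (CCW):
.X
.X
XX
After rotation 4 (CCW):
XXX
..X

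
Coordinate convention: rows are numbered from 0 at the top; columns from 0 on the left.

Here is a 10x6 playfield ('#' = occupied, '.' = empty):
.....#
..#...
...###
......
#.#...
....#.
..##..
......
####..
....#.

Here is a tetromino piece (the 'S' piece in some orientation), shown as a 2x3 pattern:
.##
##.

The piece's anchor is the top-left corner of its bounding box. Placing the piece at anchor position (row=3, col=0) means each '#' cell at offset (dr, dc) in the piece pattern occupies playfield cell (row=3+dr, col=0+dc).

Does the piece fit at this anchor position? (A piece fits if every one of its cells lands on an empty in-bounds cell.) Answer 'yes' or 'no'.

Check each piece cell at anchor (3, 0):
  offset (0,1) -> (3,1): empty -> OK
  offset (0,2) -> (3,2): empty -> OK
  offset (1,0) -> (4,0): occupied ('#') -> FAIL
  offset (1,1) -> (4,1): empty -> OK
All cells valid: no

Answer: no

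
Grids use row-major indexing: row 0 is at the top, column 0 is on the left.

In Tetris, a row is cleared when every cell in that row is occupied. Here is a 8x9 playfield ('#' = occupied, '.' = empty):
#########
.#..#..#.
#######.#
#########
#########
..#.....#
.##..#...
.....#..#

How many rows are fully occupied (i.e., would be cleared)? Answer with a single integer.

Check each row:
  row 0: 0 empty cells -> FULL (clear)
  row 1: 6 empty cells -> not full
  row 2: 1 empty cell -> not full
  row 3: 0 empty cells -> FULL (clear)
  row 4: 0 empty cells -> FULL (clear)
  row 5: 7 empty cells -> not full
  row 6: 6 empty cells -> not full
  row 7: 7 empty cells -> not full
Total rows cleared: 3

Answer: 3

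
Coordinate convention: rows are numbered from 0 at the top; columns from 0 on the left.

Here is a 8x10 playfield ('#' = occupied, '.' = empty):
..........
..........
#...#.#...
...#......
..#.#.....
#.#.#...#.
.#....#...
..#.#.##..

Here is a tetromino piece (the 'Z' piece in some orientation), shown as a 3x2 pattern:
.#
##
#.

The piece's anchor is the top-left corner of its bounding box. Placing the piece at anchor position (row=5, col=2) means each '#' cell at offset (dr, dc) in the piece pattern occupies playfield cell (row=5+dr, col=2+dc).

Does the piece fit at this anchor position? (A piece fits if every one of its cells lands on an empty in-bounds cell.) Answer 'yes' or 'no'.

Answer: no

Derivation:
Check each piece cell at anchor (5, 2):
  offset (0,1) -> (5,3): empty -> OK
  offset (1,0) -> (6,2): empty -> OK
  offset (1,1) -> (6,3): empty -> OK
  offset (2,0) -> (7,2): occupied ('#') -> FAIL
All cells valid: no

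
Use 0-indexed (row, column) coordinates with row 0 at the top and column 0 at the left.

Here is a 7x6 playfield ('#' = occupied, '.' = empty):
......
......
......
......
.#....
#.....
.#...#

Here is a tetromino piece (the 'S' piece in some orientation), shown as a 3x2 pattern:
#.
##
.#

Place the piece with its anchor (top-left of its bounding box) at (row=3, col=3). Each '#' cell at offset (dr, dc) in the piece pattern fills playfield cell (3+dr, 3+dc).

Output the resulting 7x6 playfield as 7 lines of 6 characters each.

Fill (3+0,3+0) = (3,3)
Fill (3+1,3+0) = (4,3)
Fill (3+1,3+1) = (4,4)
Fill (3+2,3+1) = (5,4)

Answer: ......
......
......
...#..
.#.##.
#...#.
.#...#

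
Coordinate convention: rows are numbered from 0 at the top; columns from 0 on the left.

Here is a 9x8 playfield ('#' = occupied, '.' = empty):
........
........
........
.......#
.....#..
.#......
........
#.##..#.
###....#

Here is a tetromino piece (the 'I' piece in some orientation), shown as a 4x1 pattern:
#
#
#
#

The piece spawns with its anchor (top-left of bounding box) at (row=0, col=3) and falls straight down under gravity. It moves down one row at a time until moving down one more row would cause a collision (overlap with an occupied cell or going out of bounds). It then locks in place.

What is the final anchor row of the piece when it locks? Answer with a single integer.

Spawn at (row=0, col=3). Try each row:
  row 0: fits
  row 1: fits
  row 2: fits
  row 3: fits
  row 4: blocked -> lock at row 3

Answer: 3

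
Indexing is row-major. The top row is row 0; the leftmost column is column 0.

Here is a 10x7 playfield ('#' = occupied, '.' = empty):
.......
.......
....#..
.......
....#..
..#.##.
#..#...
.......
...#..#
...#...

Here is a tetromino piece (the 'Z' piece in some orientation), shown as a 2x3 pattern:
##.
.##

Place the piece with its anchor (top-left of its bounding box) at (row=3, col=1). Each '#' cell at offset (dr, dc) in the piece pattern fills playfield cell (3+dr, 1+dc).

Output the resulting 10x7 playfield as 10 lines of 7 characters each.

Answer: .......
.......
....#..
.##....
..###..
..#.##.
#..#...
.......
...#..#
...#...

Derivation:
Fill (3+0,1+0) = (3,1)
Fill (3+0,1+1) = (3,2)
Fill (3+1,1+1) = (4,2)
Fill (3+1,1+2) = (4,3)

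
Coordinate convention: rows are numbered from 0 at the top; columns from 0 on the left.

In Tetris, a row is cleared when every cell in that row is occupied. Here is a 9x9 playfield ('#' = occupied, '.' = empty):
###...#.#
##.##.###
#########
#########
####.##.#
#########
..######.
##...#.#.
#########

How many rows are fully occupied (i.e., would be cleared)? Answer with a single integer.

Check each row:
  row 0: 4 empty cells -> not full
  row 1: 2 empty cells -> not full
  row 2: 0 empty cells -> FULL (clear)
  row 3: 0 empty cells -> FULL (clear)
  row 4: 2 empty cells -> not full
  row 5: 0 empty cells -> FULL (clear)
  row 6: 3 empty cells -> not full
  row 7: 5 empty cells -> not full
  row 8: 0 empty cells -> FULL (clear)
Total rows cleared: 4

Answer: 4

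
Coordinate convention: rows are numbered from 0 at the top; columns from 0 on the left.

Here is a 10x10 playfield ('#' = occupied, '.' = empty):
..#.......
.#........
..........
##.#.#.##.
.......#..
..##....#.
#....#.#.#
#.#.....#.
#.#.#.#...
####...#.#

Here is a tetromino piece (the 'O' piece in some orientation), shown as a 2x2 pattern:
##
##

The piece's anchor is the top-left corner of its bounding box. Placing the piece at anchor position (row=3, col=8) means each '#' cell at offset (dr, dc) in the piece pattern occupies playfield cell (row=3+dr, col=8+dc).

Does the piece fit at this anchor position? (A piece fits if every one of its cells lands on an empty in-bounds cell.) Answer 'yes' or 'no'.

Answer: no

Derivation:
Check each piece cell at anchor (3, 8):
  offset (0,0) -> (3,8): occupied ('#') -> FAIL
  offset (0,1) -> (3,9): empty -> OK
  offset (1,0) -> (4,8): empty -> OK
  offset (1,1) -> (4,9): empty -> OK
All cells valid: no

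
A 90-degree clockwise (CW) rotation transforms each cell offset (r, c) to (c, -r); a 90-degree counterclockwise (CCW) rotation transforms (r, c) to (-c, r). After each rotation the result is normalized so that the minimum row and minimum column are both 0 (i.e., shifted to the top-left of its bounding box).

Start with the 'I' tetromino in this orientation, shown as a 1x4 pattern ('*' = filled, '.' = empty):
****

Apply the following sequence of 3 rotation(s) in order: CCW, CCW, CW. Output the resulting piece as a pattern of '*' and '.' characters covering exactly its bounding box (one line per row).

Answer: *
*
*
*

Derivation:
Start:
****
After rotation 1 (CCW):
*
*
*
*
After rotation 2 (CCW):
****
After rotation 3 (CW):
*
*
*
*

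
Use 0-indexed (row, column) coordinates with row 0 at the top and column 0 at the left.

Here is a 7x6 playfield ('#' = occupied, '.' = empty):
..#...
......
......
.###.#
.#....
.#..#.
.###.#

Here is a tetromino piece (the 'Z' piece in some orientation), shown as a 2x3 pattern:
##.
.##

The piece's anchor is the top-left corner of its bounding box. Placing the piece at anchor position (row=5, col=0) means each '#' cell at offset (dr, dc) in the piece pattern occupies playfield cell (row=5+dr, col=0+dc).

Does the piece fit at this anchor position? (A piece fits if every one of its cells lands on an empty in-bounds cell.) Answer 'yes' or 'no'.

Answer: no

Derivation:
Check each piece cell at anchor (5, 0):
  offset (0,0) -> (5,0): empty -> OK
  offset (0,1) -> (5,1): occupied ('#') -> FAIL
  offset (1,1) -> (6,1): occupied ('#') -> FAIL
  offset (1,2) -> (6,2): occupied ('#') -> FAIL
All cells valid: no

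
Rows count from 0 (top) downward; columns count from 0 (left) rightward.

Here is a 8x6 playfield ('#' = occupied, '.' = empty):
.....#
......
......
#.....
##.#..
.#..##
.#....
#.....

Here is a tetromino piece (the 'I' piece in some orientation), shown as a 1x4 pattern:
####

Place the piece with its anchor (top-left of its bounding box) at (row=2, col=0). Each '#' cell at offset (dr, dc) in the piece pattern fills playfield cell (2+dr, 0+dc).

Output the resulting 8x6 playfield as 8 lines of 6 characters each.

Fill (2+0,0+0) = (2,0)
Fill (2+0,0+1) = (2,1)
Fill (2+0,0+2) = (2,2)
Fill (2+0,0+3) = (2,3)

Answer: .....#
......
####..
#.....
##.#..
.#..##
.#....
#.....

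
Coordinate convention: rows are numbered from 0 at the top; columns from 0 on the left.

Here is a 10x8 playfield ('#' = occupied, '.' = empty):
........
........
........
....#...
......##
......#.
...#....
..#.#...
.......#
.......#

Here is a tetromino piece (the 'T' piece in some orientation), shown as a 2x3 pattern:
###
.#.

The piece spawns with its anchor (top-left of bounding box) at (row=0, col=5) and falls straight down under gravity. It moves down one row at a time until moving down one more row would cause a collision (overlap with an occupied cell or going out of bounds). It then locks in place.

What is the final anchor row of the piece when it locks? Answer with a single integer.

Spawn at (row=0, col=5). Try each row:
  row 0: fits
  row 1: fits
  row 2: fits
  row 3: blocked -> lock at row 2

Answer: 2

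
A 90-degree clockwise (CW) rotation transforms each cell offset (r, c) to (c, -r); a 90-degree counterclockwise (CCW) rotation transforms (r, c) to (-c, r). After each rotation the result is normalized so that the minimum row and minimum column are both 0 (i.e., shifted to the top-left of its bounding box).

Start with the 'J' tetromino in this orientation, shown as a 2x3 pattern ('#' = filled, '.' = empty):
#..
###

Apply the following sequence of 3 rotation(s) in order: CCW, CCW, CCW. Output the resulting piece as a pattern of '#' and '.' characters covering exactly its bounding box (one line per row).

Answer: ##
#.
#.

Derivation:
Start:
#..
###
After rotation 1 (CCW):
.#
.#
##
After rotation 2 (CCW):
###
..#
After rotation 3 (CCW):
##
#.
#.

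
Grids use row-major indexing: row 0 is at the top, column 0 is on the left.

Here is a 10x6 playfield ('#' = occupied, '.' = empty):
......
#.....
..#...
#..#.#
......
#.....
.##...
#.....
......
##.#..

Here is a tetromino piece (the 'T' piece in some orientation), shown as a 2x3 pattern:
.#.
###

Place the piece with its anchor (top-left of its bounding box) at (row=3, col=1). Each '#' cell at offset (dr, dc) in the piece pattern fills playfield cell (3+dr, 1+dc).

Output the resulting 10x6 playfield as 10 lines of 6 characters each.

Fill (3+0,1+1) = (3,2)
Fill (3+1,1+0) = (4,1)
Fill (3+1,1+1) = (4,2)
Fill (3+1,1+2) = (4,3)

Answer: ......
#.....
..#...
#.##.#
.###..
#.....
.##...
#.....
......
##.#..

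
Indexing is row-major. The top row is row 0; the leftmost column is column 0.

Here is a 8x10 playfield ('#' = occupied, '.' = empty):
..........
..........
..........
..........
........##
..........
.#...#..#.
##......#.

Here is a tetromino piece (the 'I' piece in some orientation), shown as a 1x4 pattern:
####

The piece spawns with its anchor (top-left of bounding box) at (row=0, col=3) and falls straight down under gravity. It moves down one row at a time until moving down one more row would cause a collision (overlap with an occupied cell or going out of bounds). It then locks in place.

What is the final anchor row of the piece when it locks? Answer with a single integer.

Spawn at (row=0, col=3). Try each row:
  row 0: fits
  row 1: fits
  row 2: fits
  row 3: fits
  row 4: fits
  row 5: fits
  row 6: blocked -> lock at row 5

Answer: 5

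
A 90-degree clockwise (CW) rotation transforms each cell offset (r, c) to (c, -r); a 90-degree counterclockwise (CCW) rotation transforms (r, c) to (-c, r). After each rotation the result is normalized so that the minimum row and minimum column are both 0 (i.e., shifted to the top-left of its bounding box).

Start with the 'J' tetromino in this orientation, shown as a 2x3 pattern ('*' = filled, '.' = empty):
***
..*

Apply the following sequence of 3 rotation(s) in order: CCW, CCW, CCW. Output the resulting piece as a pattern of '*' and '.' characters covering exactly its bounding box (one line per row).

Answer: .*
.*
**

Derivation:
Start:
***
..*
After rotation 1 (CCW):
**
*.
*.
After rotation 2 (CCW):
*..
***
After rotation 3 (CCW):
.*
.*
**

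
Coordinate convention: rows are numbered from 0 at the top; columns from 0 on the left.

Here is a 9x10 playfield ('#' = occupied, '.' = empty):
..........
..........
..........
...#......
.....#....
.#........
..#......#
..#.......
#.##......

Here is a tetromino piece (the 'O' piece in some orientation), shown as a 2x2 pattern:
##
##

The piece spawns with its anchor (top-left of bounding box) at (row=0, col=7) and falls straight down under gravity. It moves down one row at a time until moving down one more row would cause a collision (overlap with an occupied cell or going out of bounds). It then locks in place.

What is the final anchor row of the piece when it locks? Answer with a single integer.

Spawn at (row=0, col=7). Try each row:
  row 0: fits
  row 1: fits
  row 2: fits
  row 3: fits
  row 4: fits
  row 5: fits
  row 6: fits
  row 7: fits
  row 8: blocked -> lock at row 7

Answer: 7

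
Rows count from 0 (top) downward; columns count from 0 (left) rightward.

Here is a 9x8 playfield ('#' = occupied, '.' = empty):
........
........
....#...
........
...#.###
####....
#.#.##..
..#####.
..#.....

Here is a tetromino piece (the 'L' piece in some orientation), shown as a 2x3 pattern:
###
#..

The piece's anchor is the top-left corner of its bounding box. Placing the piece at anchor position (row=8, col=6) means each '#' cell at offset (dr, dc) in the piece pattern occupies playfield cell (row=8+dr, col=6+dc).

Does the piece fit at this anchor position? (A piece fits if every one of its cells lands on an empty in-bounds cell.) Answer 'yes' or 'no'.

Check each piece cell at anchor (8, 6):
  offset (0,0) -> (8,6): empty -> OK
  offset (0,1) -> (8,7): empty -> OK
  offset (0,2) -> (8,8): out of bounds -> FAIL
  offset (1,0) -> (9,6): out of bounds -> FAIL
All cells valid: no

Answer: no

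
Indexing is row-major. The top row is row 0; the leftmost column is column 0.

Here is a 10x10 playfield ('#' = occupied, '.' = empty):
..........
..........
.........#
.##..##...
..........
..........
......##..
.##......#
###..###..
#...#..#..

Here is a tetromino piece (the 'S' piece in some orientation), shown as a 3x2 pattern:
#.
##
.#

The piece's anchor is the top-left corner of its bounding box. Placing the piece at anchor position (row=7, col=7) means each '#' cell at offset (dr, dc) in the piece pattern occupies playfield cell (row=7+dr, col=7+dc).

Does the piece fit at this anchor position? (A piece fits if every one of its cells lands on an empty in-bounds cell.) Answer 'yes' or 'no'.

Check each piece cell at anchor (7, 7):
  offset (0,0) -> (7,7): empty -> OK
  offset (1,0) -> (8,7): occupied ('#') -> FAIL
  offset (1,1) -> (8,8): empty -> OK
  offset (2,1) -> (9,8): empty -> OK
All cells valid: no

Answer: no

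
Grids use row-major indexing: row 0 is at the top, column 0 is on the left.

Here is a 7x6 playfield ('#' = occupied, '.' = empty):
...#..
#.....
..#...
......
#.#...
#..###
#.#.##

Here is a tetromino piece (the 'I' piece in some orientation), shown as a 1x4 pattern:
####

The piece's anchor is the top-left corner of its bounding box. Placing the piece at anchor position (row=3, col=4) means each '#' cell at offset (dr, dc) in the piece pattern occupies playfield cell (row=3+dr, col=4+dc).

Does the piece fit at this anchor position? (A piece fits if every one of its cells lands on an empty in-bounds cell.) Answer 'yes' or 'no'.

Check each piece cell at anchor (3, 4):
  offset (0,0) -> (3,4): empty -> OK
  offset (0,1) -> (3,5): empty -> OK
  offset (0,2) -> (3,6): out of bounds -> FAIL
  offset (0,3) -> (3,7): out of bounds -> FAIL
All cells valid: no

Answer: no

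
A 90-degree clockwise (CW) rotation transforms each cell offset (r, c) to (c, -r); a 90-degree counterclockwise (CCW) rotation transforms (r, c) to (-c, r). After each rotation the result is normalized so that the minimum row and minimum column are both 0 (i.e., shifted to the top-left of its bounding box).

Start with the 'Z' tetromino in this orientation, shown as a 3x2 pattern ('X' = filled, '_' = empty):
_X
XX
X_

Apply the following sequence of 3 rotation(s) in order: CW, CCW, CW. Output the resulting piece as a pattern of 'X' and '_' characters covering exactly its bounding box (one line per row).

Answer: XX_
_XX

Derivation:
Start:
_X
XX
X_
After rotation 1 (CW):
XX_
_XX
After rotation 2 (CCW):
_X
XX
X_
After rotation 3 (CW):
XX_
_XX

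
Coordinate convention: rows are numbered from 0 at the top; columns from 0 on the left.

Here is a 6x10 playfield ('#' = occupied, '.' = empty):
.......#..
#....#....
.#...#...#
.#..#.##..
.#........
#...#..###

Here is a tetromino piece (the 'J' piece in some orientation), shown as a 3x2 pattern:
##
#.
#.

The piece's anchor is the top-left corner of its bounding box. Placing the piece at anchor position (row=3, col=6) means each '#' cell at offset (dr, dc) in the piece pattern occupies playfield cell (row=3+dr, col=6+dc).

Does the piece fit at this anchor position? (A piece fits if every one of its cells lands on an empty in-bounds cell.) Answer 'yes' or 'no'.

Answer: no

Derivation:
Check each piece cell at anchor (3, 6):
  offset (0,0) -> (3,6): occupied ('#') -> FAIL
  offset (0,1) -> (3,7): occupied ('#') -> FAIL
  offset (1,0) -> (4,6): empty -> OK
  offset (2,0) -> (5,6): empty -> OK
All cells valid: no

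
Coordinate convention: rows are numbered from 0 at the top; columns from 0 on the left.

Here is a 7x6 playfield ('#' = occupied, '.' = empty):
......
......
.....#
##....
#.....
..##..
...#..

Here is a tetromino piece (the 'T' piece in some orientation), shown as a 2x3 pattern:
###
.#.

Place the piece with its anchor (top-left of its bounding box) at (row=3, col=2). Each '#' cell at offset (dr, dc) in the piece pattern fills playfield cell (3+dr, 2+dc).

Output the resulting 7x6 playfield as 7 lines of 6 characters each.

Fill (3+0,2+0) = (3,2)
Fill (3+0,2+1) = (3,3)
Fill (3+0,2+2) = (3,4)
Fill (3+1,2+1) = (4,3)

Answer: ......
......
.....#
#####.
#..#..
..##..
...#..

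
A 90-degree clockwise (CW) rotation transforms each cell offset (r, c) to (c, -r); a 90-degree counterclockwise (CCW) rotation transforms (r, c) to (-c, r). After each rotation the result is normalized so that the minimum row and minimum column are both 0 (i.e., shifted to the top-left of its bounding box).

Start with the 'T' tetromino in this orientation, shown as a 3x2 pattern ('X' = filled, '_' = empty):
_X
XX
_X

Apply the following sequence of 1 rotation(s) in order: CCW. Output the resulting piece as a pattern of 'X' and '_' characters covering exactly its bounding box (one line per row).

Start:
_X
XX
_X
After rotation 1 (CCW):
XXX
_X_

Answer: XXX
_X_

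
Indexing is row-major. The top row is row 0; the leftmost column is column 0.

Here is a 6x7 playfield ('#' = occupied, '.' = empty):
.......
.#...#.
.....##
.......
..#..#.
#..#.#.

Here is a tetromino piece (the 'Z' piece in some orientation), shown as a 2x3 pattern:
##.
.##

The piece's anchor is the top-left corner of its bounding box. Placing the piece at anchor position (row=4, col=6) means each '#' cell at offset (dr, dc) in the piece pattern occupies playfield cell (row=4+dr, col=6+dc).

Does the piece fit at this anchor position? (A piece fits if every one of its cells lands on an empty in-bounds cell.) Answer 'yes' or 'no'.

Answer: no

Derivation:
Check each piece cell at anchor (4, 6):
  offset (0,0) -> (4,6): empty -> OK
  offset (0,1) -> (4,7): out of bounds -> FAIL
  offset (1,1) -> (5,7): out of bounds -> FAIL
  offset (1,2) -> (5,8): out of bounds -> FAIL
All cells valid: no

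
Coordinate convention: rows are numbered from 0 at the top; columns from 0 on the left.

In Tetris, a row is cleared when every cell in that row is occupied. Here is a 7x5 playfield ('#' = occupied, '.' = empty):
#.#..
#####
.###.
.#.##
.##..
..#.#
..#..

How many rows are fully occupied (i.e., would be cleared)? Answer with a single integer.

Answer: 1

Derivation:
Check each row:
  row 0: 3 empty cells -> not full
  row 1: 0 empty cells -> FULL (clear)
  row 2: 2 empty cells -> not full
  row 3: 2 empty cells -> not full
  row 4: 3 empty cells -> not full
  row 5: 3 empty cells -> not full
  row 6: 4 empty cells -> not full
Total rows cleared: 1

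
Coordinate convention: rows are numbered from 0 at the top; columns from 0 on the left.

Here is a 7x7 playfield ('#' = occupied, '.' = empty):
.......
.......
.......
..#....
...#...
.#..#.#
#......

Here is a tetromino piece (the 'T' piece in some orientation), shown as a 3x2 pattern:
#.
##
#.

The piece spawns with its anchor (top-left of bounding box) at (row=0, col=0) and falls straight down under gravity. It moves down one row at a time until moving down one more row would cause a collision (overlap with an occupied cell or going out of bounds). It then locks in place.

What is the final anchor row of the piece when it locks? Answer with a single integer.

Answer: 3

Derivation:
Spawn at (row=0, col=0). Try each row:
  row 0: fits
  row 1: fits
  row 2: fits
  row 3: fits
  row 4: blocked -> lock at row 3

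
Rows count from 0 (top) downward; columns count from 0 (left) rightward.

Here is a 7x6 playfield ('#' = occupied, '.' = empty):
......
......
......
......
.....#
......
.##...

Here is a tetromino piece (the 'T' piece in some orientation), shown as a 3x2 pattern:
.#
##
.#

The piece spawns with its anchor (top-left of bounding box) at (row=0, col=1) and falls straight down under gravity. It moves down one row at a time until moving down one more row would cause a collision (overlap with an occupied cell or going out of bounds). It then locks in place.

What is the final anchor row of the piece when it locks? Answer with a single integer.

Spawn at (row=0, col=1). Try each row:
  row 0: fits
  row 1: fits
  row 2: fits
  row 3: fits
  row 4: blocked -> lock at row 3

Answer: 3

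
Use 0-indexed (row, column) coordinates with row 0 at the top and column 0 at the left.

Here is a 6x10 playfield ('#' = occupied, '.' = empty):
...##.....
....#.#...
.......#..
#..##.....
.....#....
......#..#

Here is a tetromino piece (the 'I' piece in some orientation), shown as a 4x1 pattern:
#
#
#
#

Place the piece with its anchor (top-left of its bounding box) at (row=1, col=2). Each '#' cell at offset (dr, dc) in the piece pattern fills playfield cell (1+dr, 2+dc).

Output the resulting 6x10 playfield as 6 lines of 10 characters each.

Answer: ...##.....
..#.#.#...
..#....#..
#.###.....
..#..#....
......#..#

Derivation:
Fill (1+0,2+0) = (1,2)
Fill (1+1,2+0) = (2,2)
Fill (1+2,2+0) = (3,2)
Fill (1+3,2+0) = (4,2)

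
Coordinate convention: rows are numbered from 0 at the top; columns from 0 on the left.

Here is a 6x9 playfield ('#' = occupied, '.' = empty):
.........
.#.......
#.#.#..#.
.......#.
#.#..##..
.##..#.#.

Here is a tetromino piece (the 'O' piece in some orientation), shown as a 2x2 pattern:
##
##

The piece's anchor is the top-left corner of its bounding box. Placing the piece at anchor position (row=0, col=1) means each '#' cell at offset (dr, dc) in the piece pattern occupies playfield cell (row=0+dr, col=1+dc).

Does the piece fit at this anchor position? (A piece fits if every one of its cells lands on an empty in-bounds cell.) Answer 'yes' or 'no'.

Answer: no

Derivation:
Check each piece cell at anchor (0, 1):
  offset (0,0) -> (0,1): empty -> OK
  offset (0,1) -> (0,2): empty -> OK
  offset (1,0) -> (1,1): occupied ('#') -> FAIL
  offset (1,1) -> (1,2): empty -> OK
All cells valid: no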